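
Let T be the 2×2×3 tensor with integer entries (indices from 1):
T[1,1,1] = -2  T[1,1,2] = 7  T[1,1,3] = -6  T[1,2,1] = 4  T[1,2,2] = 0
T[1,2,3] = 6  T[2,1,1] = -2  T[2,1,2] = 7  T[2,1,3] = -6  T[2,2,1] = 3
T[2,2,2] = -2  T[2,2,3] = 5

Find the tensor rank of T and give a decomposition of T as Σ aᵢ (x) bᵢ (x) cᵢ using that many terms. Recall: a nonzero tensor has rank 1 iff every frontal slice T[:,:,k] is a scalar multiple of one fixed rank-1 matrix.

Lower bound: in the mode-3 unfolding of T (rows indexed by k, columns by (i,j)) the 3×3 minor on rows k ∈ {1, 2, 3}, columns (i,j) ∈ {(1,1), (1,2), (2,2)} is det [[-2, 4, 3], [7, 0, -2], [-6, 6, 5]] = 10 ≠ 0, so that unfolding has rank ≥ 3 and hence rank(T) ≥ 3 (CP rank is at least every unfolding rank, though it can be larger).
Upper bound: T is a sum of 3 rank-1 terms, T = [1, 1] (x) [1, 0] (x) [2, -1, 2] + [1, 1] (x) [2, -1] (x) [-2, 4, -4] + [2, 1] (x) [0, 1] (x) [1, 2, 1] (one valid choice — decompositions are not unique — normalised so each a, b is primitive with positive first nonzero entry; check it by expanding all entries), so rank(T) ≤ 3.
These bounds meet, so rank(T) = 3.

rank(T) = 3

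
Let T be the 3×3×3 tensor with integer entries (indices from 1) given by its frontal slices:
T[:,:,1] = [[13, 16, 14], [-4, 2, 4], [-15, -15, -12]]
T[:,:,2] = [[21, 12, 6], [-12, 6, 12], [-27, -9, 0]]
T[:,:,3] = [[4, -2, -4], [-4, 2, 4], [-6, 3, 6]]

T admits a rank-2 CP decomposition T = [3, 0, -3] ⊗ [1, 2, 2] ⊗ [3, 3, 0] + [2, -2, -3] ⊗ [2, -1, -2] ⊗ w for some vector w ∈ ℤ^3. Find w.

w = [1, 3, 1]

Subtract the known terms from T to get the rank-1 residual R = [2, -2, -3] ⊗ [2, -1, -2] ⊗ w, so R[i,j,k] = a[i]·b[j]·w[k]. Pick indices with nonzero a[1]·b[1] = (2)·(2) = 4. Only the fibre through (1,1,·) is needed: R[1,1,:] = T[1,1,:] − Σₗ aₗ[1]bₗ[1]cₗ = [13, 21, 4] − (3)·(1)·[3, 3, 0] = [4, 12, 4]. Then w[k] = R[1,1,k] / 4 for each k, giving w = [4, 12, 4] / 4 = [1, 3, 1].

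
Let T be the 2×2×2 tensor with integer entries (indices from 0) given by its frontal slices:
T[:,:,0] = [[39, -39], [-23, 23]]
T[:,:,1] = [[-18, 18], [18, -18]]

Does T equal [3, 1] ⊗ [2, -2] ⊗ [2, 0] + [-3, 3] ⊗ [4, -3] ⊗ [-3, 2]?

No

Reconstruct entry (0,0,0) from the claimed factors: Σₗ aₗ[0]bₗ[0]cₗ[0] = (3)·(2)·(2) + (-3)·(4)·(-3) = 48, but T[0,0,0] = 39. The claim is false.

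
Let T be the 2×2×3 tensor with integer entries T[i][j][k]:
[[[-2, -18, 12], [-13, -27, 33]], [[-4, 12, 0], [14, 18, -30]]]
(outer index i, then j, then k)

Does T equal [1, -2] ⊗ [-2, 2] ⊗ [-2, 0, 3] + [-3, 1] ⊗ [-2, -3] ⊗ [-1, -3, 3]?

Reconstruct entry (1,0,0) from the claimed factors: Σₗ aₗ[1]bₗ[0]cₗ[0] = (-2)·(-2)·(-2) + (1)·(-2)·(-1) = -6, but T[1,0,0] = -4. The claim is false.

No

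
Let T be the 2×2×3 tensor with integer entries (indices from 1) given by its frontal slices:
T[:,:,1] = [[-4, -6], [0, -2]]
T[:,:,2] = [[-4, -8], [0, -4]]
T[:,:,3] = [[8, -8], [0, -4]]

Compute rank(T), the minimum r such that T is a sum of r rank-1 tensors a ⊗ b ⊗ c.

Lower bound: in the mode-3 unfolding of T (rows indexed by k, columns by (i,j)) the 3×3 minor on rows k ∈ {1, 2, 3}, columns (i,j) ∈ {(1,1), (1,2), (2,2)} is det [[-4, -6, -2], [-4, -8, -4], [8, -8, -4]] = 96 ≠ 0, so that unfolding has rank ≥ 3 and hence rank(T) ≥ 3 (CP rank is at least every unfolding rank, though it can be larger).
Upper bound: T is a sum of 3 rank-1 terms, T = (1, 0) ⊗ (1, 0) ⊗ (-4, -4, 8) + (1, 1) ⊗ (0, 1) ⊗ (2, 0, 0) + (2, 1) ⊗ (0, 1) ⊗ (-4, -4, -4) (one valid choice — decompositions are not unique — normalised so each a, b is primitive with positive first nonzero entry; check it by expanding all entries), so rank(T) ≤ 3.
These bounds meet, so rank(T) = 3.

3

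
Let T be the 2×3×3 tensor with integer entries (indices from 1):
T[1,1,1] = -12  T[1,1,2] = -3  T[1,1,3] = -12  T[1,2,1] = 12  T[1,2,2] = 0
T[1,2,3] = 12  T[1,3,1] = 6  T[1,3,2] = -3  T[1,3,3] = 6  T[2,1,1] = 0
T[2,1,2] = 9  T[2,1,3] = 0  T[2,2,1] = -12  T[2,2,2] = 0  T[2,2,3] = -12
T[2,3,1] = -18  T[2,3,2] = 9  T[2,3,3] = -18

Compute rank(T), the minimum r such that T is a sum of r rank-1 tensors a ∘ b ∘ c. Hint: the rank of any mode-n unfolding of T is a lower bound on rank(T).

Lower bound: the mode-3 unfolding of T (rows indexed by k, columns by (i,j) = (1,1), (1,2), (1,3), (2,1), (2,2), (2,3)) is [[-12, 12, 6, 0, -12, -18], [-3, 0, -3, 9, 0, 9], [-12, 12, 6, 0, -12, -18]].
There the 2×2 minor on rows k ∈ {1, 2}, columns (i,j) ∈ {(1,1), (1,2)} is det [[-12, 12], [-3, 0]] = 36 ≠ 0, so this unfolding has rank ≥ 2; CP rank is at least every unfolding rank, so rank(T) ≥ 2. (Flattening ranks never certify an upper bound on CP rank; for that we must actually write T with 2 rank-1 terms.)
Upper bound — finding two terms. Write S_k = T[:,:,k] for the frontal slices: S₁ = [[-12, 12, 6], [0, -12, -18]], S₂ = [[-3, 0, -3], [9, 0, 9]], S₃ = [[-12, 12, 6], [0, -12, -18]].
If T = a₁ ∘ b₁ ∘ c₁ + a₂ ∘ b₂ ∘ c₂ then each S_k = c₁[k]·a₁b₁ᵀ + c₂[k]·a₂b₂ᵀ. S₁ and S₂ are linearly independent, so a₁b₁ᵀ and a₂b₂ᵀ must span the same plane of matrices: they are the rank-1 matrices of the form x·S₁ + y·S₂.
The 2×2 minor of x·S₁ + y·S₂ on rows {1,2}, columns {1,2} is 144·x² − 72·xy = 72·(2·x − y)(x), vanishing at (x:y) = (1:2) and (0:1).
M₁ = S₁ + 2·S₂ = [[-18, 12, 0], [18, -12, 0]] = (-6)·[1, -1][3, -2, 0]ᵀ and M₂ = S₂ = [[-3, 0, -3], [9, 0, 9]] = (-3)·[1, -3][1, 0, 1]ᵀ, so take a₁ = [1, -1], b₁ = [3, -2, 0], a₂ = [1, -3], b₂ = [1, 0, 1].
Each slice is an integer combination of E₁ = a₁b₁ᵀ and E₂ = a₂b₂ᵀ: S₁ = −6·E₁ + 6·E₂, S₂ = −3·E₂, S₃ = −6·E₁ + 6·E₂; reading off coefficients, c₁ = [-6, 0, -6] and c₂ = [6, -3, 6].
Hence T = [1, -1] ∘ [3, -2, 0] ∘ [-6, 0, -6] + [1, -3] ∘ [1, 0, 1] ∘ [6, -3, 6], so rank(T) ≤ 2.
These bounds meet, so rank(T) = 2.
Check entry T[2,2,2] = 0: (-1)·(-2)·(0) + (-3)·(0)·(-3) = 0.

2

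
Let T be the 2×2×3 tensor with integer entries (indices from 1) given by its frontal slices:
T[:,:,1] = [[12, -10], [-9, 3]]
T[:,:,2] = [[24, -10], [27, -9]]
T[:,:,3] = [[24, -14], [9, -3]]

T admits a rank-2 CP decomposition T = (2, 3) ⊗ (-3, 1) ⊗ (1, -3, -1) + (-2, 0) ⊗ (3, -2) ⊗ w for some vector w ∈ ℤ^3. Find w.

Subtract the known terms from T to get the rank-1 residual R = (-2, 0) ⊗ (3, -2) ⊗ w, so R[i,j,k] = a[i]·b[j]·w[k]. Pick indices with nonzero a[1]·b[1] = (-2)·(3) = -6. Only the fibre through (1,1,·) is needed: R[1,1,:] = T[1,1,:] − Σₗ aₗ[1]bₗ[1]cₗ = [12, 24, 24] − (2)·(-3)·(1, -3, -1) = [18, 6, 18]. Then w[k] = R[1,1,k] / -6 for each k, giving w = [18, 6, 18] / -6 = (-3, -1, -3).

w = (-3, -1, -3)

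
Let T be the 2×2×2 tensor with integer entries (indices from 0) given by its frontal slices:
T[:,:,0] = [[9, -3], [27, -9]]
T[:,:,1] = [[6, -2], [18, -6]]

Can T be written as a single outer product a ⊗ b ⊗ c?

If T = a ⊗ b ⊗ c then every fibre of T is a multiple of the corresponding factor, so read the factors off the fibres through the nonzero entry T[0,0,0] = 9.
The mode-1 fibre T[:,0,0] = [9, 27] gives a = (1, 3) (primitive direction); the mode-2 fibre T[0,:,0] = [9, -3] gives b = (3, -1); then c[k] = T[0,0,k] / (a[0]·b[0]) = [9, 6] / 3 = (3, 2).
Expanding (1, 3) ⊗ (3, -1) ⊗ (3, 2) reproduces all 8 entries of T, so T = (1, 3) ⊗ (3, -1) ⊗ (3, 2) and rank(T) ≤ 1.
Equivalently every frontal slice T[:,:,k] is c[k] times the rank-1 matrix (1, 3) ⊗ (3, -1). So T has rank 1 (it is nonzero).

Yes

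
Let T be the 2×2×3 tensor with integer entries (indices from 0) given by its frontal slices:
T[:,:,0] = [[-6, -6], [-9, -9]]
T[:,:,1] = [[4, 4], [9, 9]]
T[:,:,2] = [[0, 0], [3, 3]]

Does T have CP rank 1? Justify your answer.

No

The mode-1 unfolding of T (rows indexed by i, columns by (j,k) = (0,0), (0,1), (0,2), (1,0), (1,1), (1,2)) is [[-6, 4, 0, -6, 4, 0], [-9, 9, 3, -9, 9, 3]].
There the 2×2 minor on rows i ∈ {0, 1}, columns (j,k) ∈ {(0,0), (0,1)} is det [[-6, 4], [-9, 9]] = -18 ≠ 0, so this unfolding has rank ≥ 2; CP rank is at least every unfolding rank, so rank(T) ≥ 2.
In particular rank(T) ≥ 2 > 1, so T is not rank-1.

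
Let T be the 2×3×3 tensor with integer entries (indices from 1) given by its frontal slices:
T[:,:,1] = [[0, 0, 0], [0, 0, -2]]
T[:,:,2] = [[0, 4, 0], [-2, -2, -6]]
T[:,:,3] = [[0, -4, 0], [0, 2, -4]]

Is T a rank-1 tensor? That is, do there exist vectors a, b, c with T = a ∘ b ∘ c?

The mode-3 unfolding of T (rows indexed by k, columns by (i,j) = (1,1), (1,2), (1,3), (2,1), (2,2), (2,3)) is [[0, 0, 0, 0, 0, -2], [0, 4, 0, -2, -2, -6], [0, -4, 0, 0, 2, -4]].
There the 3×3 minor on rows k ∈ {1, 2, 3}, columns (i,j) ∈ {(1,2), (2,1), (2,3)} is det [[0, 0, -2], [4, -2, -6], [-4, 0, -4]] = 16 ≠ 0, so this unfolding has rank ≥ 3; CP rank is at least every unfolding rank, so rank(T) ≥ 3.
In particular rank(T) ≥ 3 > 1, so T is not rank-1.

No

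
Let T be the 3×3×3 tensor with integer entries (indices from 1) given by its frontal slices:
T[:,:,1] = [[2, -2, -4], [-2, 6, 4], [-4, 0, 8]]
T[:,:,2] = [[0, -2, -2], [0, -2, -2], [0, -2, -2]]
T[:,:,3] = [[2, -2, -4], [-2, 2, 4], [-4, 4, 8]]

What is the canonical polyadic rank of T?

3

Lower bound: the mode-2 unfolding of T (rows indexed by j, columns by (i,k) = (1,1), (1,2), (1,3), (2,1), (2,2), (2,3), (3,1), (3,2), (3,3)) is [[2, 0, 2, -2, 0, -2, -4, 0, -4], [-2, -2, -2, 6, -2, 2, 0, -2, 4], [-4, -2, -4, 4, -2, 4, 8, -2, 8]].
There the 3×3 minor on rows j ∈ {1, 2, 3}, columns (i,k) ∈ {(1,1), (1,2), (2,1)} is det [[2, 0, -2], [-2, -2, 6], [-4, -2, 4]] = 16 ≠ 0, so this unfolding has rank ≥ 3; CP rank is at least every unfolding rank, so rank(T) ≥ 3. (This is only a lower bound: in general the CP rank may exceed every unfolding rank, so we still need to exhibit 3 rank-1 terms summing to T.)
Upper bound: T is a sum of 3 rank-1 terms, T = [0, 1, -1] ⊗ [0, 1, 0] ⊗ [4, 0, 0] + [1, -1, -2] ⊗ [1, -1, -2] ⊗ [2, 0, 2] + [1, 1, 1] ⊗ [0, 1, 1] ⊗ [0, -2, 0] (written with every a and b primitive with positive leading entry and the scale carried by c; CP decompositions are not unique, and this one is verified by expanding entrywise), so rank(T) ≤ 3.
These bounds meet, so rank(T) = 3.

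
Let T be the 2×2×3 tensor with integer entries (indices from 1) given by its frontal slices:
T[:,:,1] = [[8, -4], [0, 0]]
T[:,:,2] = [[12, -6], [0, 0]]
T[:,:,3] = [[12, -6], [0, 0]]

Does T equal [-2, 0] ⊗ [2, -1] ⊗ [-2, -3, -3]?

Yes

Reconstruct entrywise from the claimed factors. For example, T[1,2,1] = -4 and Σₗ aₗ[1]bₗ[2]cₗ[1] = (-2)·(-1)·(-2) = -4; checking all 12 entries, every one matches. The claim holds.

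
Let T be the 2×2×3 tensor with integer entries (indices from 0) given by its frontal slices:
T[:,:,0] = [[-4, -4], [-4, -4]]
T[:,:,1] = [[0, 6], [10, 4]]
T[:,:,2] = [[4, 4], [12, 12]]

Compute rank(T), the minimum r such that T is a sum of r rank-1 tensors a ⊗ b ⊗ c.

3

Lower bound: the mode-3 unfolding of T (rows indexed by k, columns by (i,j) = (0,0), (0,1), (1,0), (1,1)) is [[-4, -4, -4, -4], [0, 6, 10, 4], [4, 4, 12, 12]].
There the 3×3 minor on rows k ∈ {0, 1, 2}, columns (i,j) ∈ {(0,0), (0,1), (1,0)} is det [[-4, -4, -4], [0, 6, 10], [4, 4, 12]] = -192 ≠ 0, so this unfolding has rank ≥ 3; CP rank is at least every unfolding rank, so rank(T) ≥ 3. (Unfolding ranks only ever bound the CP rank from below — rank(T) can be strictly larger than all of them — so the matching upper bound has to come from an explicit 3-term decomposition.)
Upper bound: T is a sum of 3 rank-1 terms, T = [0, 1] ⊗ [1, 1] ⊗ [4, 4, 4] + [1, -1] ⊗ [1, -2] ⊗ [0, -2, 0] + [1, 2] ⊗ [1, 1] ⊗ [-4, 2, 4] (one valid choice — decompositions are not unique — normalised so each a, b is primitive with positive first nonzero entry; check it by expanding all entries), so rank(T) ≤ 3.
These bounds meet, so rank(T) = 3.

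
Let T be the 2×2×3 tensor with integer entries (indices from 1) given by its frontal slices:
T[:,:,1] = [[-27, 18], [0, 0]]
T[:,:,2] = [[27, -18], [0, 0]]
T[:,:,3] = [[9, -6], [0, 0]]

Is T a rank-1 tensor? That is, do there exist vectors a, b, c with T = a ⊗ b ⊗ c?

Yes

If T = a ⊗ b ⊗ c then every fibre of T is a multiple of the corresponding factor, so read the factors off the fibres through the nonzero entry T[1,1,1] = -27.
The mode-1 fibre T[:,1,1] = [-27, 0] gives a = (1, 0) (primitive direction); the mode-2 fibre T[1,:,1] = [-27, 18] gives b = (3, -2); then c[k] = T[1,1,k] / (a[1]·b[1]) = [-27, 27, 9] / 3 = (-9, 9, 3).
Expanding (1, 0) ⊗ (3, -2) ⊗ (-9, 9, 3) reproduces all 12 entries of T, so T = (1, 0) ⊗ (3, -2) ⊗ (-9, 9, 3) and rank(T) ≤ 1.
Equivalently every frontal slice T[:,:,k] is c[k] times the rank-1 matrix (1, 0) ⊗ (3, -2). So T has rank 1 (it is nonzero).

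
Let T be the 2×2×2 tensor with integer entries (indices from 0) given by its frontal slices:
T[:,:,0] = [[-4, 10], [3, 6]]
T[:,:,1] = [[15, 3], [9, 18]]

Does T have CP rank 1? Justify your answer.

The mode-1 unfolding of T (rows indexed by i, columns by (j,k) = (0,0), (0,1), (1,0), (1,1)) is [[-4, 15, 10, 3], [3, 9, 6, 18]].
There the 2×2 minor on rows i ∈ {0, 1}, columns (j,k) ∈ {(0,0), (0,1)} is det [[-4, 15], [3, 9]] = -81 ≠ 0, so this unfolding has rank ≥ 2; CP rank is at least every unfolding rank, so rank(T) ≥ 2.
In particular rank(T) ≥ 2 > 1, so T is not rank-1.

No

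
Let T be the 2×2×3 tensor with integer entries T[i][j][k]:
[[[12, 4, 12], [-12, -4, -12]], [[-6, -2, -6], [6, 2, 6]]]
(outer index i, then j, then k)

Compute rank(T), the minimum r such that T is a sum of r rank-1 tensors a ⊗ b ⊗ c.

1

Lower bound: T ≠ 0 (e.g. T[0,0,0] = 12), so rank(T) ≥ 1.
Upper bound: if T = a ⊗ b ⊗ c then every fibre of T is a multiple of the corresponding factor, so read the factors off the fibres through the nonzero entry T[0,0,0] = 12.
The mode-1 fibre T[:,0,0] = [12, -6] gives a = [2, -1] (primitive direction); the mode-2 fibre T[0,:,0] = [12, -12] gives b = [1, -1]; then c[k] = T[0,0,k] / (a[0]·b[0]) = [12, 4, 12] / 2 = [6, 2, 6].
Expanding [2, -1] ⊗ [1, -1] ⊗ [6, 2, 6] reproduces all 12 entries of T, so T = [2, -1] ⊗ [1, -1] ⊗ [6, 2, 6] and rank(T) ≤ 1.
These bounds meet, so rank(T) = 1.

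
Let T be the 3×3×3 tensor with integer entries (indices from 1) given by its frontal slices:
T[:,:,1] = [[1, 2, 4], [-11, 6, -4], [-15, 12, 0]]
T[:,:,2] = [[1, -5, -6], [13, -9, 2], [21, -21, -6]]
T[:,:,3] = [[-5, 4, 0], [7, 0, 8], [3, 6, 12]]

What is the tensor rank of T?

Lower bound: in the mode-3 unfolding of T (rows indexed by k, columns by (i,j)) the 2×2 minor on rows k ∈ {1, 2}, columns (i,j) ∈ {(1,1), (1,2)} is det [[1, 2], [1, -5]] = -7 ≠ 0, so that unfolding has rank ≥ 2 and hence rank(T) ≥ 2 (CP rank is at least every unfolding rank, though it can be larger).
Upper bound: with S_k = T[:,:,k], the two rank-1 terms a₁b₁ᵀ, a₂b₂ᵀ are the rank-1 members of the pencil x·S₁ + y·S₂.
The 2×2 minor of x·S₁ + y·S₂ on rows {1,2}, columns {1,2} is 28·x² − 84·xy + 56·y² = 28·(x − 2·y)(x − y), vanishing at (x:y) = (2:1) and (1:1).
M₁ = 2·S₁ + S₂ = [[3, -1, 2], [-9, 3, -6], [-9, 3, -6]] = (1, -3, -3)(3, -1, 2)ᵀ and M₂ = S₁ + S₂ = [[2, -3, -2], [2, -3, -2], [6, -9, -6]] = (1, 1, 3)(2, -3, -2)ᵀ, so take a₁ = (1, -3, -3), b₁ = (3, -1, 2), a₂ = (1, 1, 3), b₂ = (2, -3, -2).
Each slice is an integer combination of E₁ = a₁b₁ᵀ and E₂ = a₂b₂ᵀ: S₁ = E₁ − E₂, S₂ = −E₁ + 2·E₂, S₃ = −E₁ − E₂; reading off coefficients, c₁ = (1, -1, -1) and c₂ = (-1, 2, -1).
Hence T = (1, -3, -3) ⊗ (3, -1, 2) ⊗ (1, -1, -1) + (1, 1, 3) ⊗ (2, -3, -2) ⊗ (-1, 2, -1), so rank(T) ≤ 2.
These bounds meet, so rank(T) = 2.

2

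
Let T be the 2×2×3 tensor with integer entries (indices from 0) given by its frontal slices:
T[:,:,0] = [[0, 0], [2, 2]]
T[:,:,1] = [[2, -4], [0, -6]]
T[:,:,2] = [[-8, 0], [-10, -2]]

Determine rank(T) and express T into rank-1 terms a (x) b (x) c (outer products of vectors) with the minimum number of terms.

Lower bound: in the mode-3 unfolding of T (rows indexed by k, columns by (i,j)) the 3×3 minor on rows k ∈ {0, 1, 2}, columns (i,j) ∈ {(0,0), (0,1), (1,0)} is det [[0, 0, 2], [2, -4, 0], [-8, 0, -10]] = -64 ≠ 0, so that unfolding has rank ≥ 3 and hence rank(T) ≥ 3 (CP rank is at least every unfolding rank, though it can be larger).
Upper bound: T is a sum of 3 rank-1 terms, T = [1, 1] (x) [1, -1] (x) [2, 2, -2] + [1, 1] (x) [1, 0] (x) [-4, 2, -4] + [1, 2] (x) [1, 1] (x) [2, -2, -2] (written with every a and b primitive with positive leading entry and the scale carried by c; CP decompositions are not unique, and this one is verified by expanding entrywise), so rank(T) ≤ 3.
These bounds meet, so rank(T) = 3.

rank(T) = 3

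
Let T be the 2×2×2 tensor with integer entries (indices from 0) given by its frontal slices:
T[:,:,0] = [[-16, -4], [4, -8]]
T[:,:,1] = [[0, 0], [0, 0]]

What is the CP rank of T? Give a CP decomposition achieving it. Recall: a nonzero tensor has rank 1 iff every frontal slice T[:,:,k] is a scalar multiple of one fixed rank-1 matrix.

rank(T) = 2

Lower bound: the mode-1 unfolding of T (rows indexed by i, columns by (j,k) = (0,0), (0,1), (1,0), (1,1)) is [[-16, 0, -4, 0], [4, 0, -8, 0]].
There the 2×2 minor on rows i ∈ {0, 1}, columns (j,k) ∈ {(0,0), (1,0)} is det [[-16, -4], [4, -8]] = 144 ≠ 0, so this unfolding has rank ≥ 2; CP rank is at least every unfolding rank, so rank(T) ≥ 2. (Flattening ranks never certify an upper bound on CP rank; for that we must actually write T with 2 rank-1 terms.)
Upper bound — finding two terms. Every mode-3 slice of T is a multiple of one matrix: T[:,:,k] = c[k]·M with c = [1, 0] and M = [[-16, -4], [4, -8]] (rows indexed by i, columns by j). So it suffices to write M as a sum of two rank-1 matrices.
Splitting M by its rows (i = 0, 1), M = [1, 0][-16, -4]ᵀ + [0, 1][4, -8]ᵀ.
Hence T = [1, 0] ⊗ [-16, -4] ⊗ [1, 0] + [0, 1] ⊗ [4, -8] ⊗ [1, 0], so rank(T) ≤ 2.
These bounds meet, so rank(T) = 2.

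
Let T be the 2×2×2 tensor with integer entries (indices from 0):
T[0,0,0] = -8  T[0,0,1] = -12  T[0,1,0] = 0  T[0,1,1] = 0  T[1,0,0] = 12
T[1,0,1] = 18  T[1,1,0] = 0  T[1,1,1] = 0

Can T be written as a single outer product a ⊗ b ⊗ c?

If T = a ⊗ b ⊗ c then every fibre of T is a multiple of the corresponding factor, so read the factors off the fibres through the nonzero entry T[0,0,0] = -8.
The mode-1 fibre T[:,0,0] = [-8, 12] gives a = [2, -3] (primitive direction); the mode-2 fibre T[0,:,0] = [-8, 0] gives b = [1, 0]; then c[k] = T[0,0,k] / (a[0]·b[0]) = [-8, -12] / 2 = [-4, -6].
Expanding [2, -3] ⊗ [1, 0] ⊗ [-4, -6] reproduces all 8 entries of T, so T = [2, -3] ⊗ [1, 0] ⊗ [-4, -6] and rank(T) ≤ 1.
Equivalently every frontal slice T[:,:,k] is c[k] times the rank-1 matrix [2, -3] ⊗ [1, 0]. So T has rank 1 (it is nonzero).

Yes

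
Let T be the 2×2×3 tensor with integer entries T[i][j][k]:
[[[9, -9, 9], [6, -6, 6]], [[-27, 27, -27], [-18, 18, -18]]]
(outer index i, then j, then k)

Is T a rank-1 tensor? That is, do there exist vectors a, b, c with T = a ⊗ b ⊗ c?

Yes

If T = a ⊗ b ⊗ c then every fibre of T is a multiple of the corresponding factor, so read the factors off the fibres through the nonzero entry T[0,0,0] = 9.
The mode-1 fibre T[:,0,0] = [9, -27] gives a = (1, -3) (primitive direction); the mode-2 fibre T[0,:,0] = [9, 6] gives b = (3, 2); then c[k] = T[0,0,k] / (a[0]·b[0]) = [9, -9, 9] / 3 = (3, -3, 3).
Expanding (1, -3) ⊗ (3, 2) ⊗ (3, -3, 3) reproduces all 12 entries of T, so T = (1, -3) ⊗ (3, 2) ⊗ (3, -3, 3) and rank(T) ≤ 1.
Equivalently every frontal slice T[:,:,k] is c[k] times the rank-1 matrix (1, -3) ⊗ (3, 2). So T has rank 1 (it is nonzero).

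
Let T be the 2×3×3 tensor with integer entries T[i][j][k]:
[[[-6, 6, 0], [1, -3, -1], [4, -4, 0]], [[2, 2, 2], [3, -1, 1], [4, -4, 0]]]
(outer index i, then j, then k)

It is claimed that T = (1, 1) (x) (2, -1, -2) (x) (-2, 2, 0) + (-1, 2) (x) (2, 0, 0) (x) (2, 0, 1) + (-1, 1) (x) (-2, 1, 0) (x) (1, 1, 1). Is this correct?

Reconstruct entrywise from the claimed factors. For example, T[0,0,1] = 6 and Σₗ aₗ[0]bₗ[0]cₗ[1] = (1)·(2)·(2) + (-1)·(2)·(0) + (-1)·(-2)·(1) = 6; checking all 18 entries, every one matches. The claim holds.

Yes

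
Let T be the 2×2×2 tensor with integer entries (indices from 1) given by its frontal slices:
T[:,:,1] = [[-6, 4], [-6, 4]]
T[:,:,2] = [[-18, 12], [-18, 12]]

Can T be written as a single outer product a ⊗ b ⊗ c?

If T = a ⊗ b ⊗ c then every fibre of T is a multiple of the corresponding factor, so read the factors off the fibres through the nonzero entry T[1,1,1] = -6.
The mode-1 fibre T[:,1,1] = [-6, -6] gives a = (1, 1) (primitive direction); the mode-2 fibre T[1,:,1] = [-6, 4] gives b = (3, -2); then c[k] = T[1,1,k] / (a[1]·b[1]) = [-6, -18] / 3 = (-2, -6).
Expanding (1, 1) ⊗ (3, -2) ⊗ (-2, -6) reproduces all 8 entries of T, so T = (1, 1) ⊗ (3, -2) ⊗ (-2, -6) and rank(T) ≤ 1.
Equivalently every frontal slice T[:,:,k] is c[k] times the rank-1 matrix (1, 1) ⊗ (3, -2). So T has rank 1 (it is nonzero).

Yes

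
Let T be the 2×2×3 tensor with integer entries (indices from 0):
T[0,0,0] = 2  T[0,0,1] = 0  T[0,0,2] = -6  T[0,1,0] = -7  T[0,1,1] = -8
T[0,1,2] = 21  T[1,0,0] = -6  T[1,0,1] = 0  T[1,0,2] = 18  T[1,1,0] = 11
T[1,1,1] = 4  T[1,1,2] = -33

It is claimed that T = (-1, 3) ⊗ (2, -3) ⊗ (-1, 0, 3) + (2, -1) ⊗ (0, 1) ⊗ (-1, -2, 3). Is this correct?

Reconstruct entry (0,1,0) from the claimed factors: Σₗ aₗ[0]bₗ[1]cₗ[0] = (-1)·(-3)·(-1) + (2)·(1)·(-1) = -5, but T[0,1,0] = -7. The claim is false.

No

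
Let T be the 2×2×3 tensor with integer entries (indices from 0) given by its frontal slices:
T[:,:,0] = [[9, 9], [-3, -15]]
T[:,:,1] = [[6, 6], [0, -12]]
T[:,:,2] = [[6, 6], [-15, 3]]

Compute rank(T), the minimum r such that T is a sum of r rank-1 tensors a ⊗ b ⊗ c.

Lower bound: in the mode-1 unfolding of T (rows indexed by i, columns by (j,k)) the 2×2 minor on rows i ∈ {0, 1}, columns (j,k) ∈ {(0,0), (0,1)} is det [[9, 6], [-3, 0]] = 18 ≠ 0, so that unfolding has rank ≥ 2 and hence rank(T) ≥ 2 (CP rank is at least every unfolding rank, though it can be larger).
Upper bound: with S_k = T[:,:,k], the two rank-1 terms a₁b₁ᵀ, a₂b₂ᵀ are the rank-1 members of the pencil x·S₀ + y·S₁.
det(x·S₀ + y·S₁) is −108·x² − 180·xy − 72·y² = (-36)·(3·x + 2·y)(x + y), vanishing at (x:y) = (2:-3) and (1:-1).
M₁ = 2·S₀ − 3·S₁ = [[0, 0], [-6, 6]] = (-6)·(0, 1)(1, -1)ᵀ and M₂ = S₀ − S₁ = [[3, 3], [-3, -3]] = 3·(1, -1)(1, 1)ᵀ, so take a₁ = (0, 1), b₁ = (1, -1), a₂ = (1, -1), b₂ = (1, 1).
Each slice is an integer combination of E₁ = a₁b₁ᵀ and E₂ = a₂b₂ᵀ: S₀ = 6·E₁ + 9·E₂, S₁ = 6·E₁ + 6·E₂, S₂ = −9·E₁ + 6·E₂; reading off coefficients, c₁ = (6, 6, -9) and c₂ = (9, 6, 6).
Hence T = (0, 1) ⊗ (1, -1) ⊗ (6, 6, -9) + (1, -1) ⊗ (1, 1) ⊗ (9, 6, 6), so rank(T) ≤ 2.
These bounds meet, so rank(T) = 2.

2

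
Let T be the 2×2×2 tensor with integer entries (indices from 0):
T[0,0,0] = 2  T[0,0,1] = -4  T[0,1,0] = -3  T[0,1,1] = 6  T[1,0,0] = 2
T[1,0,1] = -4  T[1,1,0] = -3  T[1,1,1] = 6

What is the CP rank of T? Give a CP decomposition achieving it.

Lower bound: T ≠ 0 (e.g. T[0,0,0] = 2), so rank(T) ≥ 1.
Upper bound: if T = a ⊗ b ⊗ c then every fibre of T is a multiple of the corresponding factor, so read the factors off the fibres through the nonzero entry T[0,0,0] = 2.
The mode-1 fibre T[:,0,0] = [2, 2] gives a = [1, 1] (primitive direction); the mode-2 fibre T[0,:,0] = [2, -3] gives b = [2, -3]; then c[k] = T[0,0,k] / (a[0]·b[0]) = [2, -4] / 2 = [1, -2].
Expanding [1, 1] ⊗ [2, -3] ⊗ [1, -2] reproduces all 8 entries of T, so T = [1, 1] ⊗ [2, -3] ⊗ [1, -2] and rank(T) ≤ 1.
These bounds meet, so rank(T) = 1.
Check entry T[0,0,1] = -4: (1)·(2)·(-2) = -4.

rank(T) = 1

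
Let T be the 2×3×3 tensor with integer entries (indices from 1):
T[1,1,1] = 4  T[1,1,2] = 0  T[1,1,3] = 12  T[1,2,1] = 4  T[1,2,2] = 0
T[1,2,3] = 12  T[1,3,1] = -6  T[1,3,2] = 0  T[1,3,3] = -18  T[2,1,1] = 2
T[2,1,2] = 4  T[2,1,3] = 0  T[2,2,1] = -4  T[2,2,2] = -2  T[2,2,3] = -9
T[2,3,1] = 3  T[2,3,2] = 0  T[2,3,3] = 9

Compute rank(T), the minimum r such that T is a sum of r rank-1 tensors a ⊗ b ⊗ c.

Lower bound: the mode-3 unfolding of T (rows indexed by k, columns by (i,j) = (1,1), (1,2), (1,3), (2,1), (2,2), (2,3)) is [[4, 4, -6, 2, -4, 3], [0, 0, 0, 4, -2, 0], [12, 12, -18, 0, -9, 9]].
There the 2×2 minor on rows k ∈ {1, 2}, columns (i,j) ∈ {(1,1), (2,1)} is det [[4, 2], [0, 4]] = 16 ≠ 0, so this unfolding has rank ≥ 2; CP rank is at least every unfolding rank, so rank(T) ≥ 2. (This is only a lower bound: in general the CP rank may exceed every unfolding rank, so we still need to exhibit 2 rank-1 terms summing to T.)
Upper bound — finding two terms. Write S_k = T[:,:,k] for the frontal slices: S₁ = [[4, 4, -6], [2, -4, 3]], S₂ = [[0, 0, 0], [4, -2, 0]], S₃ = [[12, 12, -18], [0, -9, 9]].
If T = a₁ ⊗ b₁ ⊗ c₁ + a₂ ⊗ b₂ ⊗ c₂ then each S_k = c₁[k]·a₁b₁ᵀ + c₂[k]·a₂b₂ᵀ. S₁ and S₂ are linearly independent, so a₁b₁ᵀ and a₂b₂ᵀ must span the same plane of matrices: they are the rank-1 matrices of the form x·S₁ + y·S₂.
The 2×2 minor of x·S₁ + y·S₂ on rows {1,2}, columns {1,2} is −24·x² − 24·xy = (-24)·(x + y)(x), vanishing at (x:y) = (1:-1) and (0:1).
M₁ = S₁ − S₂ = [[4, 4, -6], [-2, -2, 3]] = [2, -1][2, 2, -3]ᵀ and M₂ = S₂ = [[0, 0, 0], [4, -2, 0]] = 2·[0, 1][2, -1, 0]ᵀ, so take a₁ = [2, -1], b₁ = [2, 2, -3], a₂ = [0, 1], b₂ = [2, -1, 0].
Each slice is an integer combination of E₁ = a₁b₁ᵀ and E₂ = a₂b₂ᵀ: S₁ = E₁ + 2·E₂, S₂ = 2·E₂, S₃ = 3·E₁ + 3·E₂; reading off coefficients, c₁ = [1, 0, 3] and c₂ = [2, 2, 3].
Hence T = [2, -1] ⊗ [2, 2, -3] ⊗ [1, 0, 3] + [0, 1] ⊗ [2, -1, 0] ⊗ [2, 2, 3], so rank(T) ≤ 2.
These bounds meet, so rank(T) = 2.
Check entry T[2,1,1] = 2: (-1)·(2)·(1) + (1)·(2)·(2) = 2.

2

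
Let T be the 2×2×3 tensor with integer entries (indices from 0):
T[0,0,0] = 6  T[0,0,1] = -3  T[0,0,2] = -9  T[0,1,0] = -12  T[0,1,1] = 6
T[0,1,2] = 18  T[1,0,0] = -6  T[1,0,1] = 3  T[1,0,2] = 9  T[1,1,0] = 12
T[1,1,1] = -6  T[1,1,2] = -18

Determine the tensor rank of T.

Lower bound: T ≠ 0 (e.g. T[0,0,0] = 6), so rank(T) ≥ 1.
Upper bound: if T = a (x) b (x) c then every fibre of T is a multiple of the corresponding factor, so read the factors off the fibres through the nonzero entry T[0,0,0] = 6.
The mode-1 fibre T[:,0,0] = [6, -6] gives a = [1, -1] (primitive direction); the mode-2 fibre T[0,:,0] = [6, -12] gives b = [1, -2]; then c[k] = T[0,0,k] / (a[0]·b[0]) = [6, -3, -9] / 1 = [6, -3, -9].
Expanding [1, -1] (x) [1, -2] (x) [6, -3, -9] reproduces all 12 entries of T, so T = [1, -1] (x) [1, -2] (x) [6, -3, -9] and rank(T) ≤ 1.
These bounds meet, so rank(T) = 1.
Check entry T[0,0,0] = 6: (1)·(1)·(6) = 6.

1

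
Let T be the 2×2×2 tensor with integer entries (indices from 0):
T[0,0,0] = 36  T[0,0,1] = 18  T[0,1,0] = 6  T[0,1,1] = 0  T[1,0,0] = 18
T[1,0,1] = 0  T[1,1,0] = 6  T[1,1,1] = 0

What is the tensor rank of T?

Lower bound: the mode-2 unfolding of T (rows indexed by j, columns by (i,k) = (0,0), (0,1), (1,0), (1,1)) is [[36, 18, 18, 0], [6, 0, 6, 0]].
There the 2×2 minor on rows j ∈ {0, 1}, columns (i,k) ∈ {(0,0), (0,1)} is det [[36, 18], [6, 0]] = -108 ≠ 0, so this unfolding has rank ≥ 2; CP rank is at least every unfolding rank, so rank(T) ≥ 2. (Flattening ranks never certify an upper bound on CP rank; for that we must actually write T with 2 rank-1 terms.)
Upper bound — finding two terms. Write S_k = T[:,:,k] for the frontal slices: S₀ = [[36, 6], [18, 6]], S₁ = [[18, 0], [0, 0]].
If T = a₁ ⊗ b₁ ⊗ c₁ + a₂ ⊗ b₂ ⊗ c₂ then each S_k = c₁[k]·a₁b₁ᵀ + c₂[k]·a₂b₂ᵀ. S₀ and S₁ are linearly independent, so a₁b₁ᵀ and a₂b₂ᵀ must span the same plane of matrices: they are the rank-1 matrices of the form x·S₀ + y·S₁.
det(x·S₀ + y·S₁) is 108·x² + 108·xy = 108·(x + y)(x), vanishing at (x:y) = (1:-1) and (0:1).
M₁ = S₀ − S₁ = [[18, 6], [18, 6]] = 6·[1, 1][3, 1]ᵀ and M₂ = S₁ = [[18, 0], [0, 0]] = 18·[1, 0][1, 0]ᵀ, so take a₁ = [1, 1], b₁ = [3, 1], a₂ = [1, 0], b₂ = [1, 0].
Each slice is an integer combination of E₁ = a₁b₁ᵀ and E₂ = a₂b₂ᵀ: S₀ = 6·E₁ + 18·E₂, S₁ = 18·E₂; reading off coefficients, c₁ = [6, 0] and c₂ = [18, 18].
Hence T = [1, 1] ⊗ [3, 1] ⊗ [6, 0] + [1, 0] ⊗ [1, 0] ⊗ [18, 18], so rank(T) ≤ 2.
These bounds meet, so rank(T) = 2.
Check entry T[1,0,0] = 18: (1)·(3)·(6) + (0)·(1)·(18) = 18.

2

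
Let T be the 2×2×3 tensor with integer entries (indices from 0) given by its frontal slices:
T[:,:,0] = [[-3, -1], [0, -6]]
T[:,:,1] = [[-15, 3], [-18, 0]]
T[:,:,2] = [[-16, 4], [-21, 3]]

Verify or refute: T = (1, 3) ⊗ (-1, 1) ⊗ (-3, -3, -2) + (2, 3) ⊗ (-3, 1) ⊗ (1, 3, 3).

Yes

Reconstruct entrywise from the claimed factors. For example, T[1,1,1] = 0 and Σₗ aₗ[1]bₗ[1]cₗ[1] = (3)·(1)·(-3) + (3)·(1)·(3) = 0; checking all 12 entries, every one matches. The claim holds.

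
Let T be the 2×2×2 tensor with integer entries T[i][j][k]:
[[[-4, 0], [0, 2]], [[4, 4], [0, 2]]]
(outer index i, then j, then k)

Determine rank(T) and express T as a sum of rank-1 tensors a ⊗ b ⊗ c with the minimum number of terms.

Lower bound: in the mode-2 unfolding of T (rows indexed by j, columns by (i,k)) the 2×2 minor on rows j ∈ {0, 1}, columns (i,k) ∈ {(0,0), (0,1)} is det [[-4, 0], [0, 2]] = -8 ≠ 0, so that unfolding has rank ≥ 2 and hence rank(T) ≥ 2 (CP rank is at least every unfolding rank, though it can be larger).
Upper bound: with S_k = T[:,:,k], the two rank-1 terms a₁b₁ᵀ, a₂b₂ᵀ are the rank-1 members of the pencil x·S₀ + y·S₁.
det(x·S₀ + y·S₁) is −16·xy − 8·y² = (-8)·(y)(2·x + y), vanishing at (x:y) = (1:0) and (1:-2).
M₁ = S₀ = [[-4, 0], [4, 0]] = (-4)·[1, -1][1, 0]ᵀ and M₂ = S₀ − 2·S₁ = [[-4, -4], [-4, -4]] = (-4)·[1, 1][1, 1]ᵀ, so take a₁ = [1, -1], b₁ = [1, 0], a₂ = [1, 1], b₂ = [1, 1].
Each slice is an integer combination of E₁ = a₁b₁ᵀ and E₂ = a₂b₂ᵀ: S₀ = −4·E₁, S₁ = −2·E₁ + 2·E₂; reading off coefficients, c₁ = [-4, -2] and c₂ = [0, 2].
Hence T = [1, -1] ⊗ [1, 0] ⊗ [-4, -2] + [1, 1] ⊗ [1, 1] ⊗ [0, 2], so rank(T) ≤ 2.
These bounds meet, so rank(T) = 2.

rank(T) = 2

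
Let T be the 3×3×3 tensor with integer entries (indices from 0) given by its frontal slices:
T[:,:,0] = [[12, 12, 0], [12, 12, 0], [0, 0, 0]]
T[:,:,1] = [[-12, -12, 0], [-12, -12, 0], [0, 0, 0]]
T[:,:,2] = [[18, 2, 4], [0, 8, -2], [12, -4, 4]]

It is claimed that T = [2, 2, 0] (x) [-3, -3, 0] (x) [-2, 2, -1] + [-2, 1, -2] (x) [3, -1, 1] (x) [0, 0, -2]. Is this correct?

Yes

Reconstruct entrywise from the claimed factors. For example, T[0,2,1] = 0 and Σₗ aₗ[0]bₗ[2]cₗ[1] = (2)·(0)·(2) + (-2)·(1)·(0) = 0; checking all 27 entries, every one matches. The claim holds.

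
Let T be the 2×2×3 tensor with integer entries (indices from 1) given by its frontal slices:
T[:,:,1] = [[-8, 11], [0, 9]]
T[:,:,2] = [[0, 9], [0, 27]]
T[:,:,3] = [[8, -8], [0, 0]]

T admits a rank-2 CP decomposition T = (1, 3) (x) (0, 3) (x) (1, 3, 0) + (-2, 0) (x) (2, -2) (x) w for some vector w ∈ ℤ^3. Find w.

w = (2, 0, -2)

Subtract the known terms from T to get the rank-1 residual R = (-2, 0) (x) (2, -2) (x) w, so R[i,j,k] = a[i]·b[j]·w[k]. Pick indices with nonzero a[1]·b[1] = (-2)·(2) = -4. Only the fibre through (1,1,·) is needed: R[1,1,:] = T[1,1,:] − Σₗ aₗ[1]bₗ[1]cₗ = [-8, 0, 8] − (1)·(0)·(1, 3, 0) = [-8, 0, 8]. Then w[k] = R[1,1,k] / -4 for each k, giving w = [-8, 0, 8] / -4 = (2, 0, -2).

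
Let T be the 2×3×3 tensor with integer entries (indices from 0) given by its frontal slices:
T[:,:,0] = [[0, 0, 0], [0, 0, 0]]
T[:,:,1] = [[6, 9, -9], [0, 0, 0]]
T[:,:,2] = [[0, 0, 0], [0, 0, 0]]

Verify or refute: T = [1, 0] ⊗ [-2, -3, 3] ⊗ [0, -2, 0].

Reconstruct entry (0,0,1) from the claimed factors: Σₗ aₗ[0]bₗ[0]cₗ[1] = (1)·(-2)·(-2) = 4, but T[0,0,1] = 6. The claim is false.

No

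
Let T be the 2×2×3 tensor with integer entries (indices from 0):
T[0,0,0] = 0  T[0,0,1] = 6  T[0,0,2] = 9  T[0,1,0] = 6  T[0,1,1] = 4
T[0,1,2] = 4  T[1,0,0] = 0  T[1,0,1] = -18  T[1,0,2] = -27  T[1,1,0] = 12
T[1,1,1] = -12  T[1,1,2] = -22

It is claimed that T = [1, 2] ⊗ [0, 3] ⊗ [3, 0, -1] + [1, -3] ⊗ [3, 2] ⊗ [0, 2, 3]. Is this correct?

Reconstruct entry (0,1,0) from the claimed factors: Σₗ aₗ[0]bₗ[1]cₗ[0] = (1)·(3)·(3) + (1)·(2)·(0) = 9, but T[0,1,0] = 6. The claim is false.

No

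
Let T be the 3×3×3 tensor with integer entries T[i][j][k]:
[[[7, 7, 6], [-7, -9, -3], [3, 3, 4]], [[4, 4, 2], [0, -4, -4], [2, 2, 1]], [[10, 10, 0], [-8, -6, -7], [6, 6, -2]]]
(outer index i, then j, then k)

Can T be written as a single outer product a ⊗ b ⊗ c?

The mode-3 unfolding of T (rows indexed by k, columns by (i,j) = (0,0), (0,1), (0,2), (1,0), (1,1), (1,2), (2,0), (2,1), (2,2)) is [[7, -7, 3, 4, 0, 2, 10, -8, 6], [7, -9, 3, 4, -4, 2, 10, -6, 6], [6, -3, 4, 2, -4, 1, 0, -7, -2]].
There the 3×3 minor on rows k ∈ {0, 1, 2}, columns (i,j) ∈ {(0,0), (0,1), (0,2)} is det [[7, -7, 3], [7, -9, 3], [6, -3, 4]] = -20 ≠ 0, so this unfolding has rank ≥ 3; CP rank is at least every unfolding rank, so rank(T) ≥ 3.
In particular rank(T) ≥ 3 > 1, so T is not rank-1.

No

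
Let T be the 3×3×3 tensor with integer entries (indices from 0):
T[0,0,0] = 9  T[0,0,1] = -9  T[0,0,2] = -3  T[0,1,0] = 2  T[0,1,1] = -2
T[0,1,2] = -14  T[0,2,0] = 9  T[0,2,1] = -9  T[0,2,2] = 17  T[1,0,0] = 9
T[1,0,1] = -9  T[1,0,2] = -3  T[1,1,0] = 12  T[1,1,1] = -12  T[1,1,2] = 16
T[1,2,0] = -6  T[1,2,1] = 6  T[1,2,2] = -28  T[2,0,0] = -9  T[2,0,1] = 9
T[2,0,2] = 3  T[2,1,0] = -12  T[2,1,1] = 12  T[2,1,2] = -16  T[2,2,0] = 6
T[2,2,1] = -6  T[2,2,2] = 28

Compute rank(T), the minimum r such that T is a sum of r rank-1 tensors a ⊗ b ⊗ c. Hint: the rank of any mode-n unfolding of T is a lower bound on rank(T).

Lower bound: the mode-1 unfolding of T (rows indexed by i, columns by (j,k) = (0,0), (0,1), (0,2), (1,0), (1,1), (1,2), (2,0), (2,1), (2,2)) is [[9, -9, -3, 2, -2, -14, 9, -9, 17], [9, -9, -3, 12, -12, 16, -6, 6, -28], [-9, 9, 3, -12, 12, -16, 6, -6, 28]].
There the 2×2 minor on rows i ∈ {0, 1}, columns (j,k) ∈ {(0,0), (1,0)} is det [[9, 2], [9, 12]] = 90 ≠ 0, so this unfolding has rank ≥ 2; CP rank is at least every unfolding rank, so rank(T) ≥ 2. (Flattening ranks never certify an upper bound on CP rank; for that we must actually write T with 2 rank-1 terms.)
Upper bound — finding two terms. Write S_k = T[:,:,k] for the frontal slices: S₀ = [[9, 2, 9], [9, 12, -6], [-9, -12, 6]], S₁ = [[-9, -2, -9], [-9, -12, 6], [9, 12, -6]], S₂ = [[-3, -14, 17], [-3, 16, -28], [3, -16, 28]].
If T = a₁ ⊗ b₁ ⊗ c₁ + a₂ ⊗ b₂ ⊗ c₂ then each S_k = c₁[k]·a₁b₁ᵀ + c₂[k]·a₂b₂ᵀ. S₀ and S₂ are linearly independent, so a₁b₁ᵀ and a₂b₂ᵀ must span the same plane of matrices: they are the rank-1 matrices of the form x·S₀ + y·S₂.
The 2×2 minor of x·S₀ + y·S₂ on rows {0,1}, columns {0,1} is 90·x² + 240·xy − 90·y² = 30·(x + 3·y)(3·x − y), vanishing at (x:y) = (3:-1) and (1:3).
M₁ = 3·S₀ − S₂ = [[30, 20, 10], [30, 20, 10], [-30, -20, -10]] = 10·[1, 1, -1][3, 2, 1]ᵀ and M₂ = S₀ + 3·S₂ = [[0, -40, 60], [0, 60, -90], [0, -60, 90]] = (-10)·[2, -3, 3][0, 2, -3]ᵀ, so take a₁ = [1, 1, -1], b₁ = [3, 2, 1], a₂ = [2, -3, 3], b₂ = [0, 2, -3].
Each slice is an integer combination of E₁ = a₁b₁ᵀ and E₂ = a₂b₂ᵀ: S₀ = 3·E₁ − E₂, S₁ = −3·E₁ + E₂, S₂ = −E₁ − 3·E₂; reading off coefficients, c₁ = [3, -3, -1] and c₂ = [-1, 1, -3].
Hence T = [1, 1, -1] ⊗ [3, 2, 1] ⊗ [3, -3, -1] + [2, -3, 3] ⊗ [0, 2, -3] ⊗ [-1, 1, -3], so rank(T) ≤ 2.
These bounds meet, so rank(T) = 2.

2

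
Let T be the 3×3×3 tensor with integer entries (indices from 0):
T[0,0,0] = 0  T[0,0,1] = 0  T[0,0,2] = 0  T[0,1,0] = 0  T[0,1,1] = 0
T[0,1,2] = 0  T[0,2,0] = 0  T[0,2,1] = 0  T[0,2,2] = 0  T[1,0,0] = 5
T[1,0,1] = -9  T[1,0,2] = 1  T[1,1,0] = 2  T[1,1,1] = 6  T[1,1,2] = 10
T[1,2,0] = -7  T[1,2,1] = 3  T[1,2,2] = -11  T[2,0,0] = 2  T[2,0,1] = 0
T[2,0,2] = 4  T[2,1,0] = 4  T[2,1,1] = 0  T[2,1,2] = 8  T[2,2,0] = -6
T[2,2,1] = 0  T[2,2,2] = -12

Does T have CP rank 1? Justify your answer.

The mode-2 unfolding of T (rows indexed by j, columns by (i,k) = (0,0), (0,1), (0,2), (1,0), (1,1), (1,2), (2,0), (2,1), (2,2)) is [[0, 0, 0, 5, -9, 1, 2, 0, 4], [0, 0, 0, 2, 6, 10, 4, 0, 8], [0, 0, 0, -7, 3, -11, -6, 0, -12]].
There the 2×2 minor on rows j ∈ {0, 1}, columns (i,k) ∈ {(1,0), (1,1)} is det [[5, -9], [2, 6]] = 48 ≠ 0, so this unfolding has rank ≥ 2; CP rank is at least every unfolding rank, so rank(T) ≥ 2.
In particular rank(T) ≥ 2 > 1, so T is not rank-1.

No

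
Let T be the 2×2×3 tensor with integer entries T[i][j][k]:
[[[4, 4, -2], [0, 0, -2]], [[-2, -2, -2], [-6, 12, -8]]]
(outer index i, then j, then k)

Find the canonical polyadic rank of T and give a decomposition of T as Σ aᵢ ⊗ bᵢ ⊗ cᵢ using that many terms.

Lower bound: in the mode-3 unfolding of T (rows indexed by k, columns by (i,j)) the 3×3 minor on rows k ∈ {0, 1, 2}, columns (i,j) ∈ {(0,0), (0,1), (1,1)} is det [[4, 0, -6], [4, 0, 12], [-2, -2, -8]] = 144 ≠ 0, so that unfolding has rank ≥ 3 and hence rank(T) ≥ 3 (CP rank is at least every unfolding rank, though it can be larger).
Upper bound: T is a sum of 3 rank-1 terms, T = [1, -2] ⊗ [1, -1] ⊗ [-2, 4, -2] + [1, 1] ⊗ [1, 1] ⊗ [-2, 4, -4] + [2, -1] ⊗ [1, 0] ⊗ [4, -2, 2] (written with every a and b primitive with positive leading entry and the scale carried by c; CP decompositions are not unique, and this one is verified by expanding entrywise), so rank(T) ≤ 3.
These bounds meet, so rank(T) = 3.

rank(T) = 3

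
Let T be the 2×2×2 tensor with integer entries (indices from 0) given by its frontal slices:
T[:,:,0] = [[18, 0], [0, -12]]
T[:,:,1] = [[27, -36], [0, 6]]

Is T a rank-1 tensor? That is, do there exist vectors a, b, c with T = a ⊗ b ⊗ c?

The mode-3 unfolding of T (rows indexed by k, columns by (i,j) = (0,0), (0,1), (1,0), (1,1)) is [[18, 0, 0, -12], [27, -36, 0, 6]].
There the 2×2 minor on rows k ∈ {0, 1}, columns (i,j) ∈ {(0,0), (0,1)} is det [[18, 0], [27, -36]] = -648 ≠ 0, so this unfolding has rank ≥ 2; CP rank is at least every unfolding rank, so rank(T) ≥ 2.
In particular rank(T) ≥ 2 > 1, so T is not rank-1.

No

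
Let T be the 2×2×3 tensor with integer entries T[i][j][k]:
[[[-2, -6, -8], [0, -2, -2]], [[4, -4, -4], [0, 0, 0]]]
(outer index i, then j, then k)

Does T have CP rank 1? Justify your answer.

The mode-3 unfolding of T (rows indexed by k, columns by (i,j) = (0,0), (0,1), (1,0), (1,1)) is [[-2, 0, 4, 0], [-6, -2, -4, 0], [-8, -2, -4, 0]].
There the 3×3 minor on rows k ∈ {0, 1, 2}, columns (i,j) ∈ {(0,0), (0,1), (1,0)} is det [[-2, 0, 4], [-6, -2, -4], [-8, -2, -4]] = -16 ≠ 0, so this unfolding has rank ≥ 3; CP rank is at least every unfolding rank, so rank(T) ≥ 3.
In particular rank(T) ≥ 3 > 1, so T is not rank-1.

No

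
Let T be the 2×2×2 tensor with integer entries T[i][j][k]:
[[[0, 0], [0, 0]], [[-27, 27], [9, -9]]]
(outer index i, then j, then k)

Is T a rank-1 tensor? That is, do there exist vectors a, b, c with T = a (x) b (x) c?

Yes

The mode-1 fibre T[:,0,0] = [0, -27] gives a = [0, 1] (primitive direction); the mode-2 fibre T[1,:,0] = [-27, 9] gives b = [3, -1]; then c[k] = T[1,0,k] / (a[1]·b[0]) = [-27, 27] / 3 = [-9, 9].
Expanding [0, 1] (x) [3, -1] (x) [-9, 9] reproduces all 8 entries of T, so T = [0, 1] (x) [3, -1] (x) [-9, 9] and rank(T) ≤ 1.
Equivalently every frontal slice T[:,:,k] is c[k] times the rank-1 matrix [0, 1] (x) [3, -1]. So T has rank 1 (it is nonzero).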